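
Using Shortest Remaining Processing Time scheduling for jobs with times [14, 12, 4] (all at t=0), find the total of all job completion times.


Since all jobs arrive at t=0, SRPT equals SPT ordering.
SPT order: [4, 12, 14]
Completion times:
  Job 1: p=4, C=4
  Job 2: p=12, C=16
  Job 3: p=14, C=30
Total completion time = 4 + 16 + 30 = 50

50


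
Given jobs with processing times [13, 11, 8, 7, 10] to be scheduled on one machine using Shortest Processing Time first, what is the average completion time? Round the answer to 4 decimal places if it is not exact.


Sort jobs by processing time (SPT order): [7, 8, 10, 11, 13]
Compute completion times sequentially:
  Job 1: processing = 7, completes at 7
  Job 2: processing = 8, completes at 15
  Job 3: processing = 10, completes at 25
  Job 4: processing = 11, completes at 36
  Job 5: processing = 13, completes at 49
Sum of completion times = 132
Average completion time = 132/5 = 26.4

26.4


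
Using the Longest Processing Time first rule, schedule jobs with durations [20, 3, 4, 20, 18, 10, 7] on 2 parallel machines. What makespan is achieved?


Sort jobs in decreasing order (LPT): [20, 20, 18, 10, 7, 4, 3]
Assign each job to the least loaded machine:
  Machine 1: jobs [20, 18, 3], load = 41
  Machine 2: jobs [20, 10, 7, 4], load = 41
Makespan = max load = 41

41


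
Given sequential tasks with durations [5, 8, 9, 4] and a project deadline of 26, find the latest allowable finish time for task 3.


LF(activity 3) = deadline - sum of successor durations
Successors: activities 4 through 4 with durations [4]
Sum of successor durations = 4
LF = 26 - 4 = 22

22


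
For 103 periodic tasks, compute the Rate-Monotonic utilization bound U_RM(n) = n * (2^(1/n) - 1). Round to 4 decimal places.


Compute 2^(1/103) = 1.0067522788
Subtract 1: 1.0067522788 - 1 = 0.0067522788
Multiply by n: 103 * 0.0067522788 = 0.6954847164
Round to 4 dp: 0.6955

0.6955


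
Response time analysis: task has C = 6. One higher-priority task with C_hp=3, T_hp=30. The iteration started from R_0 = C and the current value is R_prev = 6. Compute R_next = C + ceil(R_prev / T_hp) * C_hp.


R_next = C + ceil(R_prev / T_hp) * C_hp
ceil(6 / 30) = ceil(0.2) = 1
Interference = 1 * 3 = 3
R_next = 6 + 3 = 9

9


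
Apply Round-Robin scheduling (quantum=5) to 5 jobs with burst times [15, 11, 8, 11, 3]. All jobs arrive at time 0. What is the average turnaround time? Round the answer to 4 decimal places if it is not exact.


Time quantum = 5
Execution trace:
  J1 runs 5 units, time = 5
  J2 runs 5 units, time = 10
  J3 runs 5 units, time = 15
  J4 runs 5 units, time = 20
  J5 runs 3 units, time = 23
  J1 runs 5 units, time = 28
  J2 runs 5 units, time = 33
  J3 runs 3 units, time = 36
  J4 runs 5 units, time = 41
  J1 runs 5 units, time = 46
  J2 runs 1 units, time = 47
  J4 runs 1 units, time = 48
Finish times: [46, 47, 36, 48, 23]
Average turnaround = 200/5 = 40.0

40.0


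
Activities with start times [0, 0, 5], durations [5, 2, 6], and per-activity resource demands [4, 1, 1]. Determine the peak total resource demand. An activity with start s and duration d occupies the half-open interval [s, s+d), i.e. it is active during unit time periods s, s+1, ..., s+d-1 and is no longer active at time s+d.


Each activity i is active on [start_i, start_i + duration_i).
Compute total resource usage per time slot:
  t=0: active resources = [4, 1], total = 5
  t=1: active resources = [4, 1], total = 5
  t=2: active resources = [4], total = 4
  t=3: active resources = [4], total = 4
  t=4: active resources = [4], total = 4
  t=5: active resources = [1], total = 1
  t=6: active resources = [1], total = 1
  t=7: active resources = [1], total = 1
  t=8: active resources = [1], total = 1
  t=9: active resources = [1], total = 1
  t=10: active resources = [1], total = 1
Peak resource demand = 5

5


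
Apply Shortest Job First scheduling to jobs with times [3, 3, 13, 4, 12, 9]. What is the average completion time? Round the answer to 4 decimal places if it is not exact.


SJF order (ascending): [3, 3, 4, 9, 12, 13]
Completion times:
  Job 1: burst=3, C=3
  Job 2: burst=3, C=6
  Job 3: burst=4, C=10
  Job 4: burst=9, C=19
  Job 5: burst=12, C=31
  Job 6: burst=13, C=44
Average completion = 113/6 = 18.8333

18.8333


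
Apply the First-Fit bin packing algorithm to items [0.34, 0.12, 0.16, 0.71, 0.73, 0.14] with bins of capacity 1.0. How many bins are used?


Place items sequentially using First-Fit:
  Item 0.34 -> new Bin 1
  Item 0.12 -> Bin 1 (now 0.46)
  Item 0.16 -> Bin 1 (now 0.62)
  Item 0.71 -> new Bin 2
  Item 0.73 -> new Bin 3
  Item 0.14 -> Bin 1 (now 0.76)
Total bins used = 3

3


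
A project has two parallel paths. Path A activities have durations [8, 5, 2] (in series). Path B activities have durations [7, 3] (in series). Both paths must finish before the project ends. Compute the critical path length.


Path A total = 8 + 5 + 2 = 15
Path B total = 7 + 3 = 10
Critical path = longest path = max(15, 10) = 15

15


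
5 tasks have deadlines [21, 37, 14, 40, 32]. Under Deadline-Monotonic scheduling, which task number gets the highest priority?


Sort tasks by relative deadline (ascending):
  Task 3: deadline = 14
  Task 1: deadline = 21
  Task 5: deadline = 32
  Task 2: deadline = 37
  Task 4: deadline = 40
Priority order (highest first): [3, 1, 5, 2, 4]
Highest priority task = 3

3


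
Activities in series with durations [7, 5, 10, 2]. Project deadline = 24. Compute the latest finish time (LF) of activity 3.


LF(activity 3) = deadline - sum of successor durations
Successors: activities 4 through 4 with durations [2]
Sum of successor durations = 2
LF = 24 - 2 = 22

22


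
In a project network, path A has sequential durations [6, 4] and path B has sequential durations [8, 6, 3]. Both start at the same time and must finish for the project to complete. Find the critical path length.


Path A total = 6 + 4 = 10
Path B total = 8 + 6 + 3 = 17
Critical path = longest path = max(10, 17) = 17

17


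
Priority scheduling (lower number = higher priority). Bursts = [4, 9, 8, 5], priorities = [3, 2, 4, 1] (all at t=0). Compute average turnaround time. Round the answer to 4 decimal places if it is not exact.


Sort by priority (ascending = highest first):
Order: [(1, 5), (2, 9), (3, 4), (4, 8)]
Completion times:
  Priority 1, burst=5, C=5
  Priority 2, burst=9, C=14
  Priority 3, burst=4, C=18
  Priority 4, burst=8, C=26
Average turnaround = 63/4 = 15.75

15.75


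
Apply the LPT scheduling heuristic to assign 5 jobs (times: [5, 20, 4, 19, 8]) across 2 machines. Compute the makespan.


Sort jobs in decreasing order (LPT): [20, 19, 8, 5, 4]
Assign each job to the least loaded machine:
  Machine 1: jobs [20, 5, 4], load = 29
  Machine 2: jobs [19, 8], load = 27
Makespan = max load = 29

29


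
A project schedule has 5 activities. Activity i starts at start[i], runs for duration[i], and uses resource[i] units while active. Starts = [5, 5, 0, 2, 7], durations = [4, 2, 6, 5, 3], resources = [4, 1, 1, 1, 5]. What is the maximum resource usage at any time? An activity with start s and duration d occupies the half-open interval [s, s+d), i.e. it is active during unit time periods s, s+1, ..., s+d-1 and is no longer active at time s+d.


Each activity i is active on [start_i, start_i + duration_i).
Compute total resource usage per time slot:
  t=0: active resources = [1], total = 1
  t=1: active resources = [1], total = 1
  t=2: active resources = [1, 1], total = 2
  t=3: active resources = [1, 1], total = 2
  t=4: active resources = [1, 1], total = 2
  t=5: active resources = [4, 1, 1, 1], total = 7
  t=6: active resources = [4, 1, 1], total = 6
  t=7: active resources = [4, 5], total = 9
  t=8: active resources = [4, 5], total = 9
  t=9: active resources = [5], total = 5
Peak resource demand = 9

9


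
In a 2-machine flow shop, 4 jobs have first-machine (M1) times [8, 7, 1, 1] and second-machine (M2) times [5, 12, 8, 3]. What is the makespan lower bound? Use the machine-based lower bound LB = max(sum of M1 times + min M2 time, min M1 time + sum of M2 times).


LB1 = sum(M1 times) + min(M2 times) = 17 + 3 = 20
LB2 = min(M1 times) + sum(M2 times) = 1 + 28 = 29
Lower bound = max(LB1, LB2) = max(20, 29) = 29

29


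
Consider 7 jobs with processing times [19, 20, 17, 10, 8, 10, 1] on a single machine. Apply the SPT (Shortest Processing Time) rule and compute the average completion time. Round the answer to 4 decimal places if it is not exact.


Sort jobs by processing time (SPT order): [1, 8, 10, 10, 17, 19, 20]
Compute completion times sequentially:
  Job 1: processing = 1, completes at 1
  Job 2: processing = 8, completes at 9
  Job 3: processing = 10, completes at 19
  Job 4: processing = 10, completes at 29
  Job 5: processing = 17, completes at 46
  Job 6: processing = 19, completes at 65
  Job 7: processing = 20, completes at 85
Sum of completion times = 254
Average completion time = 254/7 = 36.2857

36.2857


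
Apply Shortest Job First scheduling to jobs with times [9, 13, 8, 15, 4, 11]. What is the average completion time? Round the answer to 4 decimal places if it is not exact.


SJF order (ascending): [4, 8, 9, 11, 13, 15]
Completion times:
  Job 1: burst=4, C=4
  Job 2: burst=8, C=12
  Job 3: burst=9, C=21
  Job 4: burst=11, C=32
  Job 5: burst=13, C=45
  Job 6: burst=15, C=60
Average completion = 174/6 = 29.0

29.0


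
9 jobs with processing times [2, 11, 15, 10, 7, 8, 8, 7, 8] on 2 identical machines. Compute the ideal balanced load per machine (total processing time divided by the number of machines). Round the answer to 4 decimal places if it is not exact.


Total processing time = 2 + 11 + 15 + 10 + 7 + 8 + 8 + 7 + 8 = 76
Number of machines = 2
Ideal balanced load = 76 / 2 = 38.0

38.0


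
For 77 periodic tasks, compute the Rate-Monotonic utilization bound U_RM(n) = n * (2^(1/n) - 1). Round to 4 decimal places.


Compute 2^(1/77) = 1.0090425505
Subtract 1: 1.0090425505 - 1 = 0.0090425505
Multiply by n: 77 * 0.0090425505 = 0.6962763885
Round to 4 dp: 0.6963

0.6963


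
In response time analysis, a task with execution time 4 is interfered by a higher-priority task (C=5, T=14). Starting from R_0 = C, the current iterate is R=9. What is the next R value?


R_next = C + ceil(R_prev / T_hp) * C_hp
ceil(9 / 14) = ceil(0.6429) = 1
Interference = 1 * 5 = 5
R_next = 4 + 5 = 9
R_next = R_prev, so the iteration has converged (response time = 9).

9


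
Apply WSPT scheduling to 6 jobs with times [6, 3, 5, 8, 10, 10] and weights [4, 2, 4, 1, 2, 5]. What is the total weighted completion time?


Compute p/w ratios and sort ascending (WSPT): [(5, 4), (6, 4), (3, 2), (10, 5), (10, 2), (8, 1)]
Compute weighted completion times:
  Job (p=5,w=4): C=5, w*C=4*5=20
  Job (p=6,w=4): C=11, w*C=4*11=44
  Job (p=3,w=2): C=14, w*C=2*14=28
  Job (p=10,w=5): C=24, w*C=5*24=120
  Job (p=10,w=2): C=34, w*C=2*34=68
  Job (p=8,w=1): C=42, w*C=1*42=42
Total weighted completion time = 322

322


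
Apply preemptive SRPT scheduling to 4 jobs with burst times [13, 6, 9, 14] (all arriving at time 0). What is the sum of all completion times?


Since all jobs arrive at t=0, SRPT equals SPT ordering.
SPT order: [6, 9, 13, 14]
Completion times:
  Job 1: p=6, C=6
  Job 2: p=9, C=15
  Job 3: p=13, C=28
  Job 4: p=14, C=42
Total completion time = 6 + 15 + 28 + 42 = 91

91


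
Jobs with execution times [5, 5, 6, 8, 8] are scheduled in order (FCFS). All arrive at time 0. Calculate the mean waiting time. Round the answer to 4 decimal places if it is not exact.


FCFS order (as given): [5, 5, 6, 8, 8]
Waiting times:
  Job 1: wait = 0
  Job 2: wait = 5
  Job 3: wait = 10
  Job 4: wait = 16
  Job 5: wait = 24
Sum of waiting times = 55
Average waiting time = 55/5 = 11.0

11.0


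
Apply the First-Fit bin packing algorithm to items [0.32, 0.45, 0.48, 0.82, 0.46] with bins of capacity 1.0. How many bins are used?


Place items sequentially using First-Fit:
  Item 0.32 -> new Bin 1
  Item 0.45 -> Bin 1 (now 0.77)
  Item 0.48 -> new Bin 2
  Item 0.82 -> new Bin 3
  Item 0.46 -> Bin 2 (now 0.94)
Total bins used = 3

3


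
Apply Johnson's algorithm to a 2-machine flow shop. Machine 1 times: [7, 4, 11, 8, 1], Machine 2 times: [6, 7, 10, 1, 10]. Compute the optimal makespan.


Apply Johnson's rule:
  Group 1 (a <= b): [(5, 1, 10), (2, 4, 7)]
  Group 2 (a > b): [(3, 11, 10), (1, 7, 6), (4, 8, 1)]
Optimal job order: [5, 2, 3, 1, 4]
Schedule:
  Job 5: M1 done at 1, M2 done at 11
  Job 2: M1 done at 5, M2 done at 18
  Job 3: M1 done at 16, M2 done at 28
  Job 1: M1 done at 23, M2 done at 34
  Job 4: M1 done at 31, M2 done at 35
Makespan = 35

35


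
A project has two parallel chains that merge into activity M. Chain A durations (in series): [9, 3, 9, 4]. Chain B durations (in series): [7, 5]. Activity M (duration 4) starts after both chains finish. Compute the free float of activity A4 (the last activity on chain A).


ES(A4) = sum of predecessors on chain A = 21
EF(A4) = ES + duration = 21 + 4 = 25
Successor of A4 is M. ES(M) = max(sum(A), sum(B)) = max(25, 12) = 25
Free float = ES(successor) - EF(current) = 25 - 25 = 0

0


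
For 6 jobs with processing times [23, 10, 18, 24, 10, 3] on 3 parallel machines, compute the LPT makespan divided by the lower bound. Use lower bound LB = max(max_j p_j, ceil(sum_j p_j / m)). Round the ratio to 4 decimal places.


LPT order: [24, 23, 18, 10, 10, 3]
Machine loads after assignment: [27, 33, 28]
LPT makespan = 33
Lower bound = max(max_job, ceil(total/3)) = max(24, 30) = 30
Ratio = 33 / 30 = 1.1

1.1


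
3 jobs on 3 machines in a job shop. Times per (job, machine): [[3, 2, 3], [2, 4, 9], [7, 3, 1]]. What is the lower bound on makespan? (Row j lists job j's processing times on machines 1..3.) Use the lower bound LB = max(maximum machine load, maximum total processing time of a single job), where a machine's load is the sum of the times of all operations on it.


Machine loads:
  Machine 1: 3 + 2 + 7 = 12
  Machine 2: 2 + 4 + 3 = 9
  Machine 3: 3 + 9 + 1 = 13
Max machine load = 13
Job totals:
  Job 1: 8
  Job 2: 15
  Job 3: 11
Max job total = 15
Lower bound = max(13, 15) = 15

15


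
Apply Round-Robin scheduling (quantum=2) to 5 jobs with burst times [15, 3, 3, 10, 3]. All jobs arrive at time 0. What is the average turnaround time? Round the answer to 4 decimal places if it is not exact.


Time quantum = 2
Execution trace:
  J1 runs 2 units, time = 2
  J2 runs 2 units, time = 4
  J3 runs 2 units, time = 6
  J4 runs 2 units, time = 8
  J5 runs 2 units, time = 10
  J1 runs 2 units, time = 12
  J2 runs 1 units, time = 13
  J3 runs 1 units, time = 14
  J4 runs 2 units, time = 16
  J5 runs 1 units, time = 17
  J1 runs 2 units, time = 19
  J4 runs 2 units, time = 21
  J1 runs 2 units, time = 23
  J4 runs 2 units, time = 25
  J1 runs 2 units, time = 27
  J4 runs 2 units, time = 29
  J1 runs 2 units, time = 31
  J1 runs 2 units, time = 33
  J1 runs 1 units, time = 34
Finish times: [34, 13, 14, 29, 17]
Average turnaround = 107/5 = 21.4

21.4


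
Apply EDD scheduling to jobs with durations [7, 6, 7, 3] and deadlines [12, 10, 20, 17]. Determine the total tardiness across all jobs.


Sort by due date (EDD order): [(6, 10), (7, 12), (3, 17), (7, 20)]
Compute completion times and tardiness:
  Job 1: p=6, d=10, C=6, tardiness=max(0,6-10)=0
  Job 2: p=7, d=12, C=13, tardiness=max(0,13-12)=1
  Job 3: p=3, d=17, C=16, tardiness=max(0,16-17)=0
  Job 4: p=7, d=20, C=23, tardiness=max(0,23-20)=3
Total tardiness = 4

4


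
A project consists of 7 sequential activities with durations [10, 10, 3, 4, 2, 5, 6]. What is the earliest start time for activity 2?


Activity 2 starts after activities 1 through 1 complete.
Predecessor durations: [10]
ES = 10 = 10

10


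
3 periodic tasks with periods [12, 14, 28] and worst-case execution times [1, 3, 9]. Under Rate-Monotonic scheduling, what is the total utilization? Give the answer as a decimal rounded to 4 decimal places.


Compute individual utilizations (exact fractions):
  Task 1: C/T = 1/12 (approx. 0.0833)
  Task 2: C/T = 3/14 (approx. 0.2143)
  Task 3: C/T = 9/28 (approx. 0.3214)
Total utilization U = 1/12 + 3/14 + 9/28 = 13/21
Rounded to 4 decimal places: U = 0.6190
RM (Liu & Layland) bound for 3 tasks = 0.779763; compare with U = 13/21 (approx. 0.619048)
U <= bound, so schedulable by RM sufficient condition.

0.6190


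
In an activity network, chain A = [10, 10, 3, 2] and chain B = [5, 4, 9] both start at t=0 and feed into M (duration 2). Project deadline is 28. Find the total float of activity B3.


Forward pass: ES(B3) = sum of predecessors on chain B = 9
EF = ES + duration = 9 + 9 = 18
Backward pass: LF(M) = deadline = 28; LS(M) = 28 - 2 = 26
LF(B3) = LS(M) - sum(successors on chain B) = 26 - 0 = 26
LS = LF - duration = 26 - 9 = 17
Total float = LS - ES = 17 - 9 = 8

8


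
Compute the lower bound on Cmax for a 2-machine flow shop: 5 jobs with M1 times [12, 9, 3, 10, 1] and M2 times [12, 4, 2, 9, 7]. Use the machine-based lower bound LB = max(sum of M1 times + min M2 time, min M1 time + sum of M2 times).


LB1 = sum(M1 times) + min(M2 times) = 35 + 2 = 37
LB2 = min(M1 times) + sum(M2 times) = 1 + 34 = 35
Lower bound = max(LB1, LB2) = max(37, 35) = 37

37


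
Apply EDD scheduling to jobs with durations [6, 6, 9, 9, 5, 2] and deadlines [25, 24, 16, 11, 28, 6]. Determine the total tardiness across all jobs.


Sort by due date (EDD order): [(2, 6), (9, 11), (9, 16), (6, 24), (6, 25), (5, 28)]
Compute completion times and tardiness:
  Job 1: p=2, d=6, C=2, tardiness=max(0,2-6)=0
  Job 2: p=9, d=11, C=11, tardiness=max(0,11-11)=0
  Job 3: p=9, d=16, C=20, tardiness=max(0,20-16)=4
  Job 4: p=6, d=24, C=26, tardiness=max(0,26-24)=2
  Job 5: p=6, d=25, C=32, tardiness=max(0,32-25)=7
  Job 6: p=5, d=28, C=37, tardiness=max(0,37-28)=9
Total tardiness = 22

22


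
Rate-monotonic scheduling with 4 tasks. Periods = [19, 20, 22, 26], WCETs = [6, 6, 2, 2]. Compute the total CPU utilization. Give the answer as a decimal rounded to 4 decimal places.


Compute individual utilizations (exact fractions):
  Task 1: C/T = 6/19 (approx. 0.3158)
  Task 2: C/T = 6/20 = 3/10 (approx. 0.3)
  Task 3: C/T = 2/22 = 1/11 (approx. 0.0909)
  Task 4: C/T = 2/26 = 1/13 (approx. 0.0769)
Total utilization U = 6/19 + 3/10 + 1/11 + 1/13 = 21291/27170
Rounded to 4 decimal places: U = 0.7836
RM (Liu & Layland) bound for 4 tasks = 0.756828; compare with U = 21291/27170 (approx. 0.783622)
bound < U <= 1, so the RM sufficient condition is not met (inconclusive; an exact test such as response-time analysis is needed).

0.7836


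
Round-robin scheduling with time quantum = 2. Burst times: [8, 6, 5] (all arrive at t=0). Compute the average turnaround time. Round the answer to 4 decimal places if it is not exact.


Time quantum = 2
Execution trace:
  J1 runs 2 units, time = 2
  J2 runs 2 units, time = 4
  J3 runs 2 units, time = 6
  J1 runs 2 units, time = 8
  J2 runs 2 units, time = 10
  J3 runs 2 units, time = 12
  J1 runs 2 units, time = 14
  J2 runs 2 units, time = 16
  J3 runs 1 units, time = 17
  J1 runs 2 units, time = 19
Finish times: [19, 16, 17]
Average turnaround = 52/3 = 17.3333

17.3333


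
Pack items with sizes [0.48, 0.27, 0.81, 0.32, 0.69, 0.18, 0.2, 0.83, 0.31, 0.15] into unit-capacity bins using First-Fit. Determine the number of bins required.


Place items sequentially using First-Fit:
  Item 0.48 -> new Bin 1
  Item 0.27 -> Bin 1 (now 0.75)
  Item 0.81 -> new Bin 2
  Item 0.32 -> new Bin 3
  Item 0.69 -> new Bin 4
  Item 0.18 -> Bin 1 (now 0.93)
  Item 0.2 -> Bin 3 (now 0.52)
  Item 0.83 -> new Bin 5
  Item 0.31 -> Bin 3 (now 0.83)
  Item 0.15 -> Bin 2 (now 0.96)
Total bins used = 5

5


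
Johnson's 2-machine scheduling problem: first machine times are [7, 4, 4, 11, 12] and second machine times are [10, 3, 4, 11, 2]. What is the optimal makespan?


Apply Johnson's rule:
  Group 1 (a <= b): [(3, 4, 4), (1, 7, 10), (4, 11, 11)]
  Group 2 (a > b): [(2, 4, 3), (5, 12, 2)]
Optimal job order: [3, 1, 4, 2, 5]
Schedule:
  Job 3: M1 done at 4, M2 done at 8
  Job 1: M1 done at 11, M2 done at 21
  Job 4: M1 done at 22, M2 done at 33
  Job 2: M1 done at 26, M2 done at 36
  Job 5: M1 done at 38, M2 done at 40
Makespan = 40

40


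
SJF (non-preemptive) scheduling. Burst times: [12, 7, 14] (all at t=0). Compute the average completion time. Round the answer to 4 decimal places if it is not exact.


SJF order (ascending): [7, 12, 14]
Completion times:
  Job 1: burst=7, C=7
  Job 2: burst=12, C=19
  Job 3: burst=14, C=33
Average completion = 59/3 = 19.6667

19.6667


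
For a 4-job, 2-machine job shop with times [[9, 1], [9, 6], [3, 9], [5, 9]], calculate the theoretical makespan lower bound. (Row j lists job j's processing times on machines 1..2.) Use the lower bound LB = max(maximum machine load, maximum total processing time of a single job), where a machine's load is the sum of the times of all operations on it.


Machine loads:
  Machine 1: 9 + 9 + 3 + 5 = 26
  Machine 2: 1 + 6 + 9 + 9 = 25
Max machine load = 26
Job totals:
  Job 1: 10
  Job 2: 15
  Job 3: 12
  Job 4: 14
Max job total = 15
Lower bound = max(26, 15) = 26

26


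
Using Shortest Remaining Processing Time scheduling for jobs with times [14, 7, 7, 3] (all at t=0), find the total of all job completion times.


Since all jobs arrive at t=0, SRPT equals SPT ordering.
SPT order: [3, 7, 7, 14]
Completion times:
  Job 1: p=3, C=3
  Job 2: p=7, C=10
  Job 3: p=7, C=17
  Job 4: p=14, C=31
Total completion time = 3 + 10 + 17 + 31 = 61

61


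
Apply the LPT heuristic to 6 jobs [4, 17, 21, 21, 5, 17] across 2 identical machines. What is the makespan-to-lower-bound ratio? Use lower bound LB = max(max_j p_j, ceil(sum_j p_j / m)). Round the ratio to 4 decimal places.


LPT order: [21, 21, 17, 17, 5, 4]
Machine loads after assignment: [43, 42]
LPT makespan = 43
Lower bound = max(max_job, ceil(total/2)) = max(21, 43) = 43
Ratio = 43 / 43 = 1.0

1.0


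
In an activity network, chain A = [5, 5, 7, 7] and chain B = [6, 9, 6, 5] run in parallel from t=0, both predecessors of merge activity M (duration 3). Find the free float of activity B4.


ES(B4) = sum of predecessors on chain B = 21
EF(B4) = ES + duration = 21 + 5 = 26
Successor of B4 is M. ES(M) = max(sum(A), sum(B)) = max(24, 26) = 26
Free float = ES(successor) - EF(current) = 26 - 26 = 0

0


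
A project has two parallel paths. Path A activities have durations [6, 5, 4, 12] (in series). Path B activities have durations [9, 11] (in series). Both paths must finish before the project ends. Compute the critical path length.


Path A total = 6 + 5 + 4 + 12 = 27
Path B total = 9 + 11 = 20
Critical path = longest path = max(27, 20) = 27

27


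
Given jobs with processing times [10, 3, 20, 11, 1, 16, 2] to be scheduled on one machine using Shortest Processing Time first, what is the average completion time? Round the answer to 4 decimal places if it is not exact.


Sort jobs by processing time (SPT order): [1, 2, 3, 10, 11, 16, 20]
Compute completion times sequentially:
  Job 1: processing = 1, completes at 1
  Job 2: processing = 2, completes at 3
  Job 3: processing = 3, completes at 6
  Job 4: processing = 10, completes at 16
  Job 5: processing = 11, completes at 27
  Job 6: processing = 16, completes at 43
  Job 7: processing = 20, completes at 63
Sum of completion times = 159
Average completion time = 159/7 = 22.7143

22.7143


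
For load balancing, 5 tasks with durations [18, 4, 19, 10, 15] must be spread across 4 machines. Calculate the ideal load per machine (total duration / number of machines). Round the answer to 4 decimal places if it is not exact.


Total processing time = 18 + 4 + 19 + 10 + 15 = 66
Number of machines = 4
Ideal balanced load = 66 / 4 = 16.5

16.5


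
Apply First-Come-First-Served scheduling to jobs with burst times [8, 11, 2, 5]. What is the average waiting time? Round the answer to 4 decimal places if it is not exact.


FCFS order (as given): [8, 11, 2, 5]
Waiting times:
  Job 1: wait = 0
  Job 2: wait = 8
  Job 3: wait = 19
  Job 4: wait = 21
Sum of waiting times = 48
Average waiting time = 48/4 = 12.0

12.0


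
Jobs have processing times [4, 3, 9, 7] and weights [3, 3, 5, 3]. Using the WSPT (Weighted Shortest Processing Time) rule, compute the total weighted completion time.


Compute p/w ratios and sort ascending (WSPT): [(3, 3), (4, 3), (9, 5), (7, 3)]
Compute weighted completion times:
  Job (p=3,w=3): C=3, w*C=3*3=9
  Job (p=4,w=3): C=7, w*C=3*7=21
  Job (p=9,w=5): C=16, w*C=5*16=80
  Job (p=7,w=3): C=23, w*C=3*23=69
Total weighted completion time = 179

179


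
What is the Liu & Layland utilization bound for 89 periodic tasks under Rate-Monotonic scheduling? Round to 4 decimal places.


Compute 2^(1/89) = 1.0078185773
Subtract 1: 1.0078185773 - 1 = 0.0078185773
Multiply by n: 89 * 0.0078185773 = 0.6958533797
Round to 4 dp: 0.6959

0.6959


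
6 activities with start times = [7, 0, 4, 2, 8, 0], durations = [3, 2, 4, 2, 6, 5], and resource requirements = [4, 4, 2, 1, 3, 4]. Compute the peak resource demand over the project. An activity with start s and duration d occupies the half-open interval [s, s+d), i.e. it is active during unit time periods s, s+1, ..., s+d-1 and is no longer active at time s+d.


Each activity i is active on [start_i, start_i + duration_i).
Compute total resource usage per time slot:
  t=0: active resources = [4, 4], total = 8
  t=1: active resources = [4, 4], total = 8
  t=2: active resources = [1, 4], total = 5
  t=3: active resources = [1, 4], total = 5
  t=4: active resources = [2, 4], total = 6
  t=5: active resources = [2], total = 2
  t=6: active resources = [2], total = 2
  t=7: active resources = [4, 2], total = 6
  t=8: active resources = [4, 3], total = 7
  t=9: active resources = [4, 3], total = 7
  t=10: active resources = [3], total = 3
  t=11: active resources = [3], total = 3
  t=12: active resources = [3], total = 3
  t=13: active resources = [3], total = 3
Peak resource demand = 8

8


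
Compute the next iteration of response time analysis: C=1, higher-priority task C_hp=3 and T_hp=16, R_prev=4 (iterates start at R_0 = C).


R_next = C + ceil(R_prev / T_hp) * C_hp
ceil(4 / 16) = ceil(0.25) = 1
Interference = 1 * 3 = 3
R_next = 1 + 3 = 4
R_next = R_prev, so the iteration has converged (response time = 4).

4


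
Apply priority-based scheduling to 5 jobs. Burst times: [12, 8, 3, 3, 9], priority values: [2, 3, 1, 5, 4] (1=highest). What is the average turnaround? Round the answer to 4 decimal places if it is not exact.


Sort by priority (ascending = highest first):
Order: [(1, 3), (2, 12), (3, 8), (4, 9), (5, 3)]
Completion times:
  Priority 1, burst=3, C=3
  Priority 2, burst=12, C=15
  Priority 3, burst=8, C=23
  Priority 4, burst=9, C=32
  Priority 5, burst=3, C=35
Average turnaround = 108/5 = 21.6

21.6


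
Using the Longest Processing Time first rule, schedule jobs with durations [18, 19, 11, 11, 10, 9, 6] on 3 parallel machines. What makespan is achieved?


Sort jobs in decreasing order (LPT): [19, 18, 11, 11, 10, 9, 6]
Assign each job to the least loaded machine:
  Machine 1: jobs [19, 9], load = 28
  Machine 2: jobs [18, 10], load = 28
  Machine 3: jobs [11, 11, 6], load = 28
Makespan = max load = 28

28


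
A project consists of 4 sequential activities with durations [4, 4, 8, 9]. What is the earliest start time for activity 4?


Activity 4 starts after activities 1 through 3 complete.
Predecessor durations: [4, 4, 8]
ES = 4 + 4 + 8 = 16

16


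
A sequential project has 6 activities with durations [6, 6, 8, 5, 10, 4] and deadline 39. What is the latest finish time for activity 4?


LF(activity 4) = deadline - sum of successor durations
Successors: activities 5 through 6 with durations [10, 4]
Sum of successor durations = 14
LF = 39 - 14 = 25

25


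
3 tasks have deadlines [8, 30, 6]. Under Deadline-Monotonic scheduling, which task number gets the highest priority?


Sort tasks by relative deadline (ascending):
  Task 3: deadline = 6
  Task 1: deadline = 8
  Task 2: deadline = 30
Priority order (highest first): [3, 1, 2]
Highest priority task = 3

3


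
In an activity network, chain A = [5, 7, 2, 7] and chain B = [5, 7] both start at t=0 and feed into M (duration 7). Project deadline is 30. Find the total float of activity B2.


Forward pass: ES(B2) = sum of predecessors on chain B = 5
EF = ES + duration = 5 + 7 = 12
Backward pass: LF(M) = deadline = 30; LS(M) = 30 - 7 = 23
LF(B2) = LS(M) - sum(successors on chain B) = 23 - 0 = 23
LS = LF - duration = 23 - 7 = 16
Total float = LS - ES = 16 - 5 = 11

11


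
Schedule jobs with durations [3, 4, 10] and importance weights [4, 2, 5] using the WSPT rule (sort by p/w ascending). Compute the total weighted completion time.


Compute p/w ratios and sort ascending (WSPT): [(3, 4), (4, 2), (10, 5)]
Compute weighted completion times:
  Job (p=3,w=4): C=3, w*C=4*3=12
  Job (p=4,w=2): C=7, w*C=2*7=14
  Job (p=10,w=5): C=17, w*C=5*17=85
Total weighted completion time = 111

111


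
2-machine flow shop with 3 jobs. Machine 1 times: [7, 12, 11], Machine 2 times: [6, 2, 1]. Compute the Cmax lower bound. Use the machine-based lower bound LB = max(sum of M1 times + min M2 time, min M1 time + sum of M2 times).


LB1 = sum(M1 times) + min(M2 times) = 30 + 1 = 31
LB2 = min(M1 times) + sum(M2 times) = 7 + 9 = 16
Lower bound = max(LB1, LB2) = max(31, 16) = 31

31


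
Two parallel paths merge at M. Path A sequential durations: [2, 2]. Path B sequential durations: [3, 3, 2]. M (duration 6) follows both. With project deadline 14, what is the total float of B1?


Forward pass: ES(B1) = sum of predecessors on chain B = 0
EF = ES + duration = 0 + 3 = 3
Backward pass: LF(M) = deadline = 14; LS(M) = 14 - 6 = 8
LF(B1) = LS(M) - sum(successors on chain B) = 8 - 5 = 3
LS = LF - duration = 3 - 3 = 0
Total float = LS - ES = 0 - 0 = 0

0


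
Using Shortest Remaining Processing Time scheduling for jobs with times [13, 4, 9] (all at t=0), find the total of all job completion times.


Since all jobs arrive at t=0, SRPT equals SPT ordering.
SPT order: [4, 9, 13]
Completion times:
  Job 1: p=4, C=4
  Job 2: p=9, C=13
  Job 3: p=13, C=26
Total completion time = 4 + 13 + 26 = 43

43


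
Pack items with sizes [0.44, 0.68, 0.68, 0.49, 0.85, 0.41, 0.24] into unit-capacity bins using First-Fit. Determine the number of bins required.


Place items sequentially using First-Fit:
  Item 0.44 -> new Bin 1
  Item 0.68 -> new Bin 2
  Item 0.68 -> new Bin 3
  Item 0.49 -> Bin 1 (now 0.93)
  Item 0.85 -> new Bin 4
  Item 0.41 -> new Bin 5
  Item 0.24 -> Bin 2 (now 0.92)
Total bins used = 5

5


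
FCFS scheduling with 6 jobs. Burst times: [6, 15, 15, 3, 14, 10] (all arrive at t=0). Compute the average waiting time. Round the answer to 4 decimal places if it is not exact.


FCFS order (as given): [6, 15, 15, 3, 14, 10]
Waiting times:
  Job 1: wait = 0
  Job 2: wait = 6
  Job 3: wait = 21
  Job 4: wait = 36
  Job 5: wait = 39
  Job 6: wait = 53
Sum of waiting times = 155
Average waiting time = 155/6 = 25.8333

25.8333


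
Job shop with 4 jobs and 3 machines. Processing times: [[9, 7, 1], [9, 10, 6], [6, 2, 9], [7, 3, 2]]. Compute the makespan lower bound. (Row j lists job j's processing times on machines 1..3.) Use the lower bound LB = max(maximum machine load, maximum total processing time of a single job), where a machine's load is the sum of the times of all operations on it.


Machine loads:
  Machine 1: 9 + 9 + 6 + 7 = 31
  Machine 2: 7 + 10 + 2 + 3 = 22
  Machine 3: 1 + 6 + 9 + 2 = 18
Max machine load = 31
Job totals:
  Job 1: 17
  Job 2: 25
  Job 3: 17
  Job 4: 12
Max job total = 25
Lower bound = max(31, 25) = 31

31


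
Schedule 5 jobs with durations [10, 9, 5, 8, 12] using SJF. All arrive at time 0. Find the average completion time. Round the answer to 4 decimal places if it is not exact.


SJF order (ascending): [5, 8, 9, 10, 12]
Completion times:
  Job 1: burst=5, C=5
  Job 2: burst=8, C=13
  Job 3: burst=9, C=22
  Job 4: burst=10, C=32
  Job 5: burst=12, C=44
Average completion = 116/5 = 23.2

23.2


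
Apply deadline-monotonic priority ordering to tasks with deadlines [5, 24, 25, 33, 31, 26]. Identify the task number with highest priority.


Sort tasks by relative deadline (ascending):
  Task 1: deadline = 5
  Task 2: deadline = 24
  Task 3: deadline = 25
  Task 6: deadline = 26
  Task 5: deadline = 31
  Task 4: deadline = 33
Priority order (highest first): [1, 2, 3, 6, 5, 4]
Highest priority task = 1

1


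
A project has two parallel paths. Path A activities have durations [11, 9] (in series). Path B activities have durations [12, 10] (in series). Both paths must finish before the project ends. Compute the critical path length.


Path A total = 11 + 9 = 20
Path B total = 12 + 10 = 22
Critical path = longest path = max(20, 22) = 22

22


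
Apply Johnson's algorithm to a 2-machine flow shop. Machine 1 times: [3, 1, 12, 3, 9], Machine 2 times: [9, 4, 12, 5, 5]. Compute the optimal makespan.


Apply Johnson's rule:
  Group 1 (a <= b): [(2, 1, 4), (1, 3, 9), (4, 3, 5), (3, 12, 12)]
  Group 2 (a > b): [(5, 9, 5)]
Optimal job order: [2, 1, 4, 3, 5]
Schedule:
  Job 2: M1 done at 1, M2 done at 5
  Job 1: M1 done at 4, M2 done at 14
  Job 4: M1 done at 7, M2 done at 19
  Job 3: M1 done at 19, M2 done at 31
  Job 5: M1 done at 28, M2 done at 36
Makespan = 36

36


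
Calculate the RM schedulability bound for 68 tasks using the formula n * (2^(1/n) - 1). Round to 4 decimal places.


Compute 2^(1/68) = 1.0102454700
Subtract 1: 1.0102454700 - 1 = 0.0102454700
Multiply by n: 68 * 0.0102454700 = 0.6966919600
Round to 4 dp: 0.6967

0.6967


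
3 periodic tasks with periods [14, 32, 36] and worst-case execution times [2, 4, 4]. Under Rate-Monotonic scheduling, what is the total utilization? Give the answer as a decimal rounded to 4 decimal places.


Compute individual utilizations (exact fractions):
  Task 1: C/T = 2/14 = 1/7 (approx. 0.1429)
  Task 2: C/T = 4/32 = 1/8 (approx. 0.125)
  Task 3: C/T = 4/36 = 1/9 (approx. 0.1111)
Total utilization U = 1/7 + 1/8 + 1/9 = 191/504
Rounded to 4 decimal places: U = 0.3790
RM (Liu & Layland) bound for 3 tasks = 0.779763; compare with U = 191/504 (approx. 0.378968)
U <= bound, so schedulable by RM sufficient condition.

0.3790


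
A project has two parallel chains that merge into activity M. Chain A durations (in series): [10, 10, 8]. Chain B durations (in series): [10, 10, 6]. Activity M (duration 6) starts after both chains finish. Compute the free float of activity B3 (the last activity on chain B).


ES(B3) = sum of predecessors on chain B = 20
EF(B3) = ES + duration = 20 + 6 = 26
Successor of B3 is M. ES(M) = max(sum(A), sum(B)) = max(28, 26) = 28
Free float = ES(successor) - EF(current) = 28 - 26 = 2

2


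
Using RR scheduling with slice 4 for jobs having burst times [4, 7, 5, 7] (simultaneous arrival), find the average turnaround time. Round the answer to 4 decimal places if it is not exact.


Time quantum = 4
Execution trace:
  J1 runs 4 units, time = 4
  J2 runs 4 units, time = 8
  J3 runs 4 units, time = 12
  J4 runs 4 units, time = 16
  J2 runs 3 units, time = 19
  J3 runs 1 units, time = 20
  J4 runs 3 units, time = 23
Finish times: [4, 19, 20, 23]
Average turnaround = 66/4 = 16.5

16.5


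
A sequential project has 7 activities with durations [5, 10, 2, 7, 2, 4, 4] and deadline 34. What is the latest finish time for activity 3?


LF(activity 3) = deadline - sum of successor durations
Successors: activities 4 through 7 with durations [7, 2, 4, 4]
Sum of successor durations = 17
LF = 34 - 17 = 17

17


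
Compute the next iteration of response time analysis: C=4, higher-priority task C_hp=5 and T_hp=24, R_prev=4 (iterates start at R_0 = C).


R_next = C + ceil(R_prev / T_hp) * C_hp
ceil(4 / 24) = ceil(0.1667) = 1
Interference = 1 * 5 = 5
R_next = 4 + 5 = 9

9


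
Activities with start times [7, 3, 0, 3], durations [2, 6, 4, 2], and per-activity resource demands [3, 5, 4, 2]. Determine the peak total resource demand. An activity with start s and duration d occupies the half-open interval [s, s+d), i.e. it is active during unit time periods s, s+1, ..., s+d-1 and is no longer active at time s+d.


Each activity i is active on [start_i, start_i + duration_i).
Compute total resource usage per time slot:
  t=0: active resources = [4], total = 4
  t=1: active resources = [4], total = 4
  t=2: active resources = [4], total = 4
  t=3: active resources = [5, 4, 2], total = 11
  t=4: active resources = [5, 2], total = 7
  t=5: active resources = [5], total = 5
  t=6: active resources = [5], total = 5
  t=7: active resources = [3, 5], total = 8
  t=8: active resources = [3, 5], total = 8
Peak resource demand = 11

11


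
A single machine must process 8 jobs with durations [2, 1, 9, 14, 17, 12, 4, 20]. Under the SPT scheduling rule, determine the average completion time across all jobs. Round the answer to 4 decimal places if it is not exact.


Sort jobs by processing time (SPT order): [1, 2, 4, 9, 12, 14, 17, 20]
Compute completion times sequentially:
  Job 1: processing = 1, completes at 1
  Job 2: processing = 2, completes at 3
  Job 3: processing = 4, completes at 7
  Job 4: processing = 9, completes at 16
  Job 5: processing = 12, completes at 28
  Job 6: processing = 14, completes at 42
  Job 7: processing = 17, completes at 59
  Job 8: processing = 20, completes at 79
Sum of completion times = 235
Average completion time = 235/8 = 29.375

29.375


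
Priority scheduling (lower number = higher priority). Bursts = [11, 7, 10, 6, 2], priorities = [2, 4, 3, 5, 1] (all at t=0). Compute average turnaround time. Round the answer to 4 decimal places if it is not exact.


Sort by priority (ascending = highest first):
Order: [(1, 2), (2, 11), (3, 10), (4, 7), (5, 6)]
Completion times:
  Priority 1, burst=2, C=2
  Priority 2, burst=11, C=13
  Priority 3, burst=10, C=23
  Priority 4, burst=7, C=30
  Priority 5, burst=6, C=36
Average turnaround = 104/5 = 20.8

20.8


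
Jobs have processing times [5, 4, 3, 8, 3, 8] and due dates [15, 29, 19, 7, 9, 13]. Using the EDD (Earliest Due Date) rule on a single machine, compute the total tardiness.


Sort by due date (EDD order): [(8, 7), (3, 9), (8, 13), (5, 15), (3, 19), (4, 29)]
Compute completion times and tardiness:
  Job 1: p=8, d=7, C=8, tardiness=max(0,8-7)=1
  Job 2: p=3, d=9, C=11, tardiness=max(0,11-9)=2
  Job 3: p=8, d=13, C=19, tardiness=max(0,19-13)=6
  Job 4: p=5, d=15, C=24, tardiness=max(0,24-15)=9
  Job 5: p=3, d=19, C=27, tardiness=max(0,27-19)=8
  Job 6: p=4, d=29, C=31, tardiness=max(0,31-29)=2
Total tardiness = 28

28


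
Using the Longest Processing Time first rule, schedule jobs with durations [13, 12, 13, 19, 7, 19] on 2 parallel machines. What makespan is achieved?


Sort jobs in decreasing order (LPT): [19, 19, 13, 13, 12, 7]
Assign each job to the least loaded machine:
  Machine 1: jobs [19, 13, 12], load = 44
  Machine 2: jobs [19, 13, 7], load = 39
Makespan = max load = 44

44


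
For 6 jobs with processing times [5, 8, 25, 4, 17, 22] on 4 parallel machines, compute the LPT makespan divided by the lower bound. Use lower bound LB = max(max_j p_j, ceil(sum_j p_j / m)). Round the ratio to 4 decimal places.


LPT order: [25, 22, 17, 8, 5, 4]
Machine loads after assignment: [25, 22, 17, 17]
LPT makespan = 25
Lower bound = max(max_job, ceil(total/4)) = max(25, 21) = 25
Ratio = 25 / 25 = 1.0

1.0


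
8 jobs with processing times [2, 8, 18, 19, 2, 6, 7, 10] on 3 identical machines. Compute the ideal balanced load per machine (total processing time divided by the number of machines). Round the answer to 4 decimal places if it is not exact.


Total processing time = 2 + 8 + 18 + 19 + 2 + 6 + 7 + 10 = 72
Number of machines = 3
Ideal balanced load = 72 / 3 = 24.0

24.0


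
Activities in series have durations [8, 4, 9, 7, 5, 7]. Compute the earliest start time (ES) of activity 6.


Activity 6 starts after activities 1 through 5 complete.
Predecessor durations: [8, 4, 9, 7, 5]
ES = 8 + 4 + 9 + 7 + 5 = 33

33
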